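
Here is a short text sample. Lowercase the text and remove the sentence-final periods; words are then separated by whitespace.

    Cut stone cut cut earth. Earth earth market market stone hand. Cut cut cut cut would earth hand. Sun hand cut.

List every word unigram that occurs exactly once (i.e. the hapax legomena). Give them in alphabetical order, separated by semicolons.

Unigram counts meeting the condition (exactly once (i.e. the hapax legomena)):
  sun: 1
  would: 1

sun; would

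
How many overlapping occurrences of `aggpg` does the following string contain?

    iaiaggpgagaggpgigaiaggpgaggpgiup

4

Sliding a length-5 window over the 32 characters (28 positions):
  position 4–8: aggpg
  position 11–15: aggpg
  position 20–24: aggpg
  position 25–29: aggpg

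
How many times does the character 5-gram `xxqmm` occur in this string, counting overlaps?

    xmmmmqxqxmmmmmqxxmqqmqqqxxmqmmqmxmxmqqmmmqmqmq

0

Sliding a length-5 window over the 46 characters (42 positions):
  (no match at any position)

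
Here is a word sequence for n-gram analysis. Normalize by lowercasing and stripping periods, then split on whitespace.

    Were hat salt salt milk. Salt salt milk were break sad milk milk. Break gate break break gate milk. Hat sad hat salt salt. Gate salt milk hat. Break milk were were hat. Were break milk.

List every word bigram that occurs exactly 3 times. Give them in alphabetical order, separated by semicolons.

Bigram counts meeting the condition (exactly 3 times):
  salt milk: 3
  salt salt: 3

salt milk; salt salt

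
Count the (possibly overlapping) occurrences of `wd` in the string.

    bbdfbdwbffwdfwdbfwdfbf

Sliding a length-2 window over the 22 characters (21 positions):
  position 11–12: wd
  position 14–15: wd
  position 18–19: wd

3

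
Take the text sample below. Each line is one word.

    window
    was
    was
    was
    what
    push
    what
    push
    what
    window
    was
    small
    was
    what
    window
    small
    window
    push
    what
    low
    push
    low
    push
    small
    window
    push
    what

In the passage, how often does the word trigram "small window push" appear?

Scanning the 25 overlapping trigram windows for "small window push":
  position 16–18: small window push
  position 24–26: small window push

2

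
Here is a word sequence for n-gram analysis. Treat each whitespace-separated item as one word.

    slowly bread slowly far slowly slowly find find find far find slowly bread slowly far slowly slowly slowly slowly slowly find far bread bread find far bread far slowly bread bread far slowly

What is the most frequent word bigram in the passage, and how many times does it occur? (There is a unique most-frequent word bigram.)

"slowly slowly", 5 times

Bigram frequencies (highest first):
  slowly slowly: 5
  far slowly: 4
  slowly bread: 3
  find far: 3
  bread slowly: 2
  slowly far: 2
  … (8 more, each ≤ 2)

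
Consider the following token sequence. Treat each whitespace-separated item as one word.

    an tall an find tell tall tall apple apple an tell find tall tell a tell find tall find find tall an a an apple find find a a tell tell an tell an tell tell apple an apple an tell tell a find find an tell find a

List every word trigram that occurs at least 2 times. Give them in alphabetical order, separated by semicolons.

an tell find; an tell tell; apple an tell; tell an tell; tell find tall

Trigram counts meeting the condition (at least 2 times):
  an tell find: 2
  an tell tell: 2
  apple an tell: 2
  tell an tell: 2
  tell find tall: 2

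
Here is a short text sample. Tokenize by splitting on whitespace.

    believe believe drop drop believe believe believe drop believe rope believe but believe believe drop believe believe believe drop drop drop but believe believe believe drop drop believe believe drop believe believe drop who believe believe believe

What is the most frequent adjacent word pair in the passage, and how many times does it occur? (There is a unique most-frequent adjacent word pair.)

Bigram frequencies (highest first):
  believe believe: 12
  believe drop: 7
  drop believe: 5
  drop drop: 4
  but believe: 2
  believe rope: 1
  … (5 more, each ≤ 1)

"believe believe", 12 times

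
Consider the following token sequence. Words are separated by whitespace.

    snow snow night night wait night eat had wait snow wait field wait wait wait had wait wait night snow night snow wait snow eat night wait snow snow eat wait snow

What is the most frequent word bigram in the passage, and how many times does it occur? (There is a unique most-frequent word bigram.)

"wait snow", 4 times

Bigram frequencies (highest first):
  wait snow: 4
  wait wait: 3
  snow snow: 2
  snow night: 2
  night wait: 2
  wait night: 2
  … (12 more, each ≤ 2)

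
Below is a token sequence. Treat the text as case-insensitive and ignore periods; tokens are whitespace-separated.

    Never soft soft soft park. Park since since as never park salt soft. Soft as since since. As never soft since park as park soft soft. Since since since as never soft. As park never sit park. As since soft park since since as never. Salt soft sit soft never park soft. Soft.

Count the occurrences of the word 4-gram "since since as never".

4

Scanning the 50 overlapping 4-gram windows for "since since as never":
  position 7–10: since since as never
  position 16–19: since since as never
  position 28–31: since since as never
  position 42–45: since since as never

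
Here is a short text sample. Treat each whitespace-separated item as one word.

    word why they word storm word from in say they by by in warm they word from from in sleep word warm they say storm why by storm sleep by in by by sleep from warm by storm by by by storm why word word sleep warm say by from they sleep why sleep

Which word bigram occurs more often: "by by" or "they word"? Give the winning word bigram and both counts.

"by by": 4 occurrences
"they word": 2 occurrences

"by by" (4 vs 2)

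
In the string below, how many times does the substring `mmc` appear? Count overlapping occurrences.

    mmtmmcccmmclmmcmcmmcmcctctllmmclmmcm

6

Sliding a length-3 window over the 36 characters (34 positions):
  position 4–6: mmc
  position 9–11: mmc
  position 13–15: mmc
  position 18–20: mmc
  position 29–31: mmc
  position 33–35: mmc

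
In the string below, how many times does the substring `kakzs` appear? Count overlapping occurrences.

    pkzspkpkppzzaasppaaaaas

Sliding a length-5 window over the 23 characters (19 positions):
  (no match at any position)

0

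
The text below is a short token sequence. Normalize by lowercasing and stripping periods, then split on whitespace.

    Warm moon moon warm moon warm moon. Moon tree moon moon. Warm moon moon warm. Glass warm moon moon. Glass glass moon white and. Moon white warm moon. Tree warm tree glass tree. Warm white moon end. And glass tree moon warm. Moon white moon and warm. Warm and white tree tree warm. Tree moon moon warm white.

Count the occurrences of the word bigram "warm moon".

7

Scanning the 57 overlapping bigram windows for "warm moon":
  position 1–2: warm moon
  position 4–5: warm moon
  position 6–7: warm moon
  position 12–13: warm moon
  position 17–18: warm moon
  position 27–28: warm moon
  position 42–43: warm moon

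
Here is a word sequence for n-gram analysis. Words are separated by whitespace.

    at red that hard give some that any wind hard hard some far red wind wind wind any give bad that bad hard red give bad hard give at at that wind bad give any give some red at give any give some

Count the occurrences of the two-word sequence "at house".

0

Scanning the 42 overlapping bigram windows for "at house":
  (none found)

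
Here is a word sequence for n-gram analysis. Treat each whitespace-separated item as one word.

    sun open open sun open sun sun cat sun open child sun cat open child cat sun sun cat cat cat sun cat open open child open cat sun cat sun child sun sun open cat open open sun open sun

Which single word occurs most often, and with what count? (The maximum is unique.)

Unigram frequencies (highest first):
  sun: 15
  open: 12
  cat: 10
  child: 4

"sun", 15 times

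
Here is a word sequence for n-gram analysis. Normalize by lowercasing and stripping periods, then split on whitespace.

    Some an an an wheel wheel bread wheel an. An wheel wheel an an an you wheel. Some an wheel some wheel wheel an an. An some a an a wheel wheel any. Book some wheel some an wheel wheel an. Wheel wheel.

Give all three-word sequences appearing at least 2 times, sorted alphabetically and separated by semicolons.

Trigram counts meeting the condition (at least 2 times):
  an an an: 3
  an an wheel: 2
  an wheel wheel: 4
  some an wheel: 2
  wheel an an: 3
  wheel some an: 2
  wheel wheel an: 3

an an an; an an wheel; an wheel wheel; some an wheel; wheel an an; wheel some an; wheel wheel an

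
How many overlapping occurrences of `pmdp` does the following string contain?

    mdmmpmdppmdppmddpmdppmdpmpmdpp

Sliding a length-4 window over the 30 characters (27 positions):
  position 5–8: pmdp
  position 9–12: pmdp
  position 17–20: pmdp
  position 21–24: pmdp
  position 26–29: pmdp

5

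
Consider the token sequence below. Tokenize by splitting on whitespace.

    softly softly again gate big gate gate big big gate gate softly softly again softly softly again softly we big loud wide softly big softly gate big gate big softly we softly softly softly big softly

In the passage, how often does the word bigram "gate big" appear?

Scanning the 35 overlapping bigram windows for "gate big":
  position 4–5: gate big
  position 7–8: gate big
  position 26–27: gate big
  position 28–29: gate big

4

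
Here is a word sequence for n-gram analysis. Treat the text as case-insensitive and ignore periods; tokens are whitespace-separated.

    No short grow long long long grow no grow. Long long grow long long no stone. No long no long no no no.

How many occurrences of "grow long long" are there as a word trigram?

3

Scanning the 21 overlapping trigram windows for "grow long long":
  position 3–5: grow long long
  position 9–11: grow long long
  position 12–14: grow long long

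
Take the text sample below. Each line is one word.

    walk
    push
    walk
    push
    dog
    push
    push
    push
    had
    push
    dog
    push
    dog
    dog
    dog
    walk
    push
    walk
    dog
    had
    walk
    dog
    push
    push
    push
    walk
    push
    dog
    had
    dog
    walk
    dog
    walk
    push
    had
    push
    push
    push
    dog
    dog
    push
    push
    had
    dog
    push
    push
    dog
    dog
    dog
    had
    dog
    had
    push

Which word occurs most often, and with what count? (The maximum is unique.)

"push", 21 times

Unigram frequencies (highest first):
  push: 21
  dog: 17
  walk: 8
  had: 7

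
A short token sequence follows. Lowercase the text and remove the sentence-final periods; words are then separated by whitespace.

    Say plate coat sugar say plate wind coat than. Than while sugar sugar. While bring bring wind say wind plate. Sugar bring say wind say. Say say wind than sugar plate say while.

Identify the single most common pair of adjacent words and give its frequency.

"say wind", 3 times

Bigram frequencies (highest first):
  say wind: 3
  say plate: 2
  wind say: 2
  say say: 2
  plate coat: 1
  coat sugar: 1
  … (21 more, each ≤ 1)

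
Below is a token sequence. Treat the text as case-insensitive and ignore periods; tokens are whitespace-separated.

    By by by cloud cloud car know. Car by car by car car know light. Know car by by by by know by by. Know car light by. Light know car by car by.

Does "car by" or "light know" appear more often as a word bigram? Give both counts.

"car by": 5 occurrences
"light know": 2 occurrences

"car by" (5 vs 2)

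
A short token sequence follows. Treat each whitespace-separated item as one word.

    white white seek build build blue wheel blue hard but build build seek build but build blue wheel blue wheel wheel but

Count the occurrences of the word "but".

3

Scanning the 22 tokens for "but":
  position 10: but
  position 15: but
  position 22: but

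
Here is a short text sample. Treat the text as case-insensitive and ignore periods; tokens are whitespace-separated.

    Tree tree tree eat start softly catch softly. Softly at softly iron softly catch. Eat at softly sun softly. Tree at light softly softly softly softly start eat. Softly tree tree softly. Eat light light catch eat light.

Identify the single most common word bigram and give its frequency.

Bigram frequencies (highest first):
  softly softly: 4
  tree tree: 3
  softly catch: 2
  at softly: 2
  catch eat: 2
  softly tree: 2
  … (21 more, each ≤ 2)

"softly softly", 4 times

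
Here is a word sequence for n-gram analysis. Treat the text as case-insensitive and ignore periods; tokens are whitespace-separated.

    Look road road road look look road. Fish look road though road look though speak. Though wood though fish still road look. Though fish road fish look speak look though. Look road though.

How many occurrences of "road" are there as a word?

Scanning the 33 tokens for "road":
  position 2: road
  position 3: road
  position 4: road
  position 7: road
  position 10: road
  position 12: road
  position 21: road
  position 25: road
  position 32: road

9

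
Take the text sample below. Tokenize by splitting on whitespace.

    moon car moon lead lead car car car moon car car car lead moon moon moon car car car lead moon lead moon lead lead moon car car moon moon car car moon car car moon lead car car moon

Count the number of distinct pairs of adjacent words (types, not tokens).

9

40 tokens → 39 bigram windows in total.
Repeated bigrams (each contributes count−1 duplicates):
  car car: 10
  car moon: 6
  moon car: 6
  lead moon: 4
  moon lead: 4
  moon moon: 3
  car lead: 2
  lead car: 2
  … (1 more repeated)
30 duplicate windows → 39 − 30 = 9 distinct.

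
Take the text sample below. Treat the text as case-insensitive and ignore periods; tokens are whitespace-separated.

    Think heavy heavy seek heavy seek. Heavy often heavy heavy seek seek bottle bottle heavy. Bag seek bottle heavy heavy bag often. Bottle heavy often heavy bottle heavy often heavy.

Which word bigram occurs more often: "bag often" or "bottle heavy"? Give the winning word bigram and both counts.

"bottle heavy" (4 vs 1)

"bag often": 1 occurrence
"bottle heavy": 4 occurrences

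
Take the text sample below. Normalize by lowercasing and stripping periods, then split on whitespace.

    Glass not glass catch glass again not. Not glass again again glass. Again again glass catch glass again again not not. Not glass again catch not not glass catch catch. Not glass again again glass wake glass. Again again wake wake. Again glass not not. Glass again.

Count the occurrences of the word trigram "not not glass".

Scanning the 45 overlapping trigram windows for "not not glass":
  position 7–9: not not glass
  position 21–23: not not glass
  position 26–28: not not glass
  position 44–46: not not glass

4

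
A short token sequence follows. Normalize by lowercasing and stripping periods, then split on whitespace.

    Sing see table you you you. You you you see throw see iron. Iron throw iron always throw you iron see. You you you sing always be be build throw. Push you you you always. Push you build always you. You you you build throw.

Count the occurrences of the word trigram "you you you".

8

Scanning the 43 overlapping trigram windows for "you you you":
  position 4–6: you you you
  position 5–7: you you you
  position 6–8: you you you
  position 7–9: you you you
  position 22–24: you you you
  position 32–34: you you you
  position 40–42: you you you
  position 41–43: you you you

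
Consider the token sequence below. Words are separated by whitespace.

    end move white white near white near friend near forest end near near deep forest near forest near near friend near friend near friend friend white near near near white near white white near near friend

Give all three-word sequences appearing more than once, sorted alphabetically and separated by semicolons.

Trigram counts meeting the condition (more than once):
  friend near friend: 2
  near friend near: 3
  near near friend: 2
  near white near: 2
  white near near: 2
  white near white: 2
  white white near: 2

friend near friend; near friend near; near near friend; near white near; white near near; white near white; white white near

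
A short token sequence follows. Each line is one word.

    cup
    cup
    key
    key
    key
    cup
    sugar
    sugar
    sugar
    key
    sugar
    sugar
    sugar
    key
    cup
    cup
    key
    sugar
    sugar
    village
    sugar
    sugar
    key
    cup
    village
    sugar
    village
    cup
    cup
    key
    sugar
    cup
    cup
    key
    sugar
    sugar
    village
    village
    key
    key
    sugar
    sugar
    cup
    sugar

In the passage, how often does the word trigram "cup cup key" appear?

Scanning the 42 overlapping trigram windows for "cup cup key":
  position 1–3: cup cup key
  position 15–17: cup cup key
  position 28–30: cup cup key
  position 32–34: cup cup key

4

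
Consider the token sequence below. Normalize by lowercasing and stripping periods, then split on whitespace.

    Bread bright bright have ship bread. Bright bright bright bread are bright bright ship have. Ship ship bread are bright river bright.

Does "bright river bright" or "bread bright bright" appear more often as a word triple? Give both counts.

"bread bright bright" (2 vs 1)

"bright river bright": 1 occurrence
"bread bright bright": 2 occurrences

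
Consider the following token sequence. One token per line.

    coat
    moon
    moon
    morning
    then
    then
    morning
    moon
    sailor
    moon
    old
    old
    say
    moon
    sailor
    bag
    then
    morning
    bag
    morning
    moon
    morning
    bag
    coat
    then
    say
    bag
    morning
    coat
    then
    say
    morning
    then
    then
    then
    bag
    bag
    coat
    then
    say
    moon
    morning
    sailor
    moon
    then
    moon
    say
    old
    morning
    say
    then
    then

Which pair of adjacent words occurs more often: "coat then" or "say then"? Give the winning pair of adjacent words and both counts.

"coat then" (3 vs 1)

"coat then": 3 occurrences
"say then": 1 occurrence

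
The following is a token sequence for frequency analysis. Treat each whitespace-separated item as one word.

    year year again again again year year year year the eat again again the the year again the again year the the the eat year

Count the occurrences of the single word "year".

Scanning the 25 tokens for "year":
  position 1: year
  position 2: year
  position 6: year
  position 7: year
  position 8: year
  position 9: year
  position 16: year
  position 20: year
  position 25: year

9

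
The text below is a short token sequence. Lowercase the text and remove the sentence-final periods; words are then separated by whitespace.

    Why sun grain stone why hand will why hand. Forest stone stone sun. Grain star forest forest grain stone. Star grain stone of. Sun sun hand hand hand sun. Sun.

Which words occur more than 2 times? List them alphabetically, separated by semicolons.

forest; grain; hand; stone; sun; why

Unigram counts meeting the condition (more than 2 times):
  forest: 3
  grain: 4
  hand: 5
  stone: 5
  sun: 6
  why: 3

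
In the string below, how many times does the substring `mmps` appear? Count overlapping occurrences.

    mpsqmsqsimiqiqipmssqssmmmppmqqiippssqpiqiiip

Sliding a length-4 window over the 44 characters (41 positions):
  (no match at any position)

0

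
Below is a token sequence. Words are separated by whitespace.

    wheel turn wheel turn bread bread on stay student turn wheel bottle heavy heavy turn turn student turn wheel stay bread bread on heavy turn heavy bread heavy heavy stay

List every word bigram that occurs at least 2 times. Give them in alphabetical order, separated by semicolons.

bread bread; bread on; heavy heavy; heavy turn; student turn; turn wheel; wheel turn

Bigram counts meeting the condition (at least 2 times):
  bread bread: 2
  bread on: 2
  heavy heavy: 2
  heavy turn: 2
  student turn: 2
  turn wheel: 3
  wheel turn: 2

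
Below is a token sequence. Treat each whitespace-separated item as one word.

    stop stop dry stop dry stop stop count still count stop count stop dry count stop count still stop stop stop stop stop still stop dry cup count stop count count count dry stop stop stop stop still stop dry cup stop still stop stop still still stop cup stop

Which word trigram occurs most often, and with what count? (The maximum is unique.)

Trigram frequencies (highest first):
  stop stop stop: 5
  count stop count: 3
  stop stop still: 3
  stop still stop: 3
  stop dry stop: 2
  dry stop stop: 2
  … (26 more, each ≤ 2)

"stop stop stop", 5 times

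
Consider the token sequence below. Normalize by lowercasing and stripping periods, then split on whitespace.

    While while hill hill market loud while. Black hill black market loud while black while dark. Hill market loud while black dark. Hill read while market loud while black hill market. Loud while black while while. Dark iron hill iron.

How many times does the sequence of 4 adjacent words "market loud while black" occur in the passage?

5

Scanning the 37 overlapping 4-gram windows for "market loud while black":
  position 5–8: market loud while black
  position 11–14: market loud while black
  position 18–21: market loud while black
  position 26–29: market loud while black
  position 31–34: market loud while black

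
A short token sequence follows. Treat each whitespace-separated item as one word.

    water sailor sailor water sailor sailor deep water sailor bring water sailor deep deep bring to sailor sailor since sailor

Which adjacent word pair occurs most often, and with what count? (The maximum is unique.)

Bigram frequencies (highest first):
  water sailor: 4
  sailor sailor: 3
  sailor deep: 2
  sailor water: 1
  deep water: 1
  sailor bring: 1
  … (7 more, each ≤ 1)

"water sailor", 4 times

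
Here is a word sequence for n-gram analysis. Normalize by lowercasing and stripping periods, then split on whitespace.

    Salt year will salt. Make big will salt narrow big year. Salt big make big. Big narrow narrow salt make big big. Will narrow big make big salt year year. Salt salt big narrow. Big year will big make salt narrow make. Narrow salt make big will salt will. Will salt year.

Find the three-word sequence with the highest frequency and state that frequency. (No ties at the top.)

Trigram frequencies (highest first):
  salt make big: 3
  make big will: 2
  big will salt: 2
  narrow big year: 2
  big make big: 2
  make big big: 2
  … (36 more, each ≤ 2)

"salt make big", 3 times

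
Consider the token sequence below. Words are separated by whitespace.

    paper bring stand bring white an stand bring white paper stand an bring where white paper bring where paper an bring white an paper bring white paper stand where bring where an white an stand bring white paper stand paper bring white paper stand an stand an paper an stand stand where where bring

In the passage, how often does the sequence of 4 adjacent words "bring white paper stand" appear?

Scanning the 51 overlapping 4-gram windows for "bring white paper stand":
  position 8–11: bring white paper stand
  position 25–28: bring white paper stand
  position 36–39: bring white paper stand
  position 41–44: bring white paper stand

4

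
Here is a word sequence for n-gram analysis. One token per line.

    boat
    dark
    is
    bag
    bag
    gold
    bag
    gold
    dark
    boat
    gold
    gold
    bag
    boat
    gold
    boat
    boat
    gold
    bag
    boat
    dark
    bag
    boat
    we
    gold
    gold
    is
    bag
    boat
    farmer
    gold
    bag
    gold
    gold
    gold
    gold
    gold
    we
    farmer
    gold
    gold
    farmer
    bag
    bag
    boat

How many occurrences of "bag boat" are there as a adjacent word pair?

5

Scanning the 44 overlapping bigram windows for "bag boat":
  position 13–14: bag boat
  position 19–20: bag boat
  position 22–23: bag boat
  position 28–29: bag boat
  position 44–45: bag boat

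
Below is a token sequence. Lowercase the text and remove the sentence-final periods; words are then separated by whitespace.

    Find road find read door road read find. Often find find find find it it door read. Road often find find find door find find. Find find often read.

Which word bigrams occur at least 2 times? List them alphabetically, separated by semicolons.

Bigram counts meeting the condition (at least 2 times):
  find find: 8
  find often: 2
  often find: 2

find find; find often; often find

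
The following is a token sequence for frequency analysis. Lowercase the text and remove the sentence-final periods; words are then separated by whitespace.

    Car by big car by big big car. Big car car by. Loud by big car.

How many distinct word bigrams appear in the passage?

8

16 tokens → 15 bigram windows in total.
Repeated bigrams (each contributes count−1 duplicates):
  big car: 4
  by big: 3
  car by: 3
7 duplicate windows → 15 − 7 = 8 distinct.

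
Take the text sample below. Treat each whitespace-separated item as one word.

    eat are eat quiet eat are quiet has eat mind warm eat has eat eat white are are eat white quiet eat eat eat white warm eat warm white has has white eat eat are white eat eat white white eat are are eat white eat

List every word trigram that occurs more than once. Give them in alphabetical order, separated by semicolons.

are are eat; are eat white; eat eat white; white eat eat

Trigram counts meeting the condition (more than once):
  are are eat: 2
  are eat white: 2
  eat eat white: 3
  white eat eat: 2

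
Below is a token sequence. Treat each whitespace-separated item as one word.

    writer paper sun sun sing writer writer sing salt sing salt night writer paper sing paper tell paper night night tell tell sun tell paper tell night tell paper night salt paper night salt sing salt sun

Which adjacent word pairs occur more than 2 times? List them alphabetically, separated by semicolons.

Bigram counts meeting the condition (more than 2 times):
  paper night: 3
  sing salt: 3
  tell paper: 3

paper night; sing salt; tell paper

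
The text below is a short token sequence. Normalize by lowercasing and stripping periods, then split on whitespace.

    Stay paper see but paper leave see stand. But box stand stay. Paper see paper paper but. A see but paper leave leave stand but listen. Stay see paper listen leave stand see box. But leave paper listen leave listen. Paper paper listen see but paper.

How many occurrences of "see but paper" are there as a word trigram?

Scanning the 44 overlapping trigram windows for "see but paper":
  position 3–5: see but paper
  position 19–21: see but paper
  position 44–46: see but paper

3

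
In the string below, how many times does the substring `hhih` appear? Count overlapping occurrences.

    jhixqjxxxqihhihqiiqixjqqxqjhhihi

2

Sliding a length-4 window over the 32 characters (29 positions):
  position 12–15: hhih
  position 28–31: hhih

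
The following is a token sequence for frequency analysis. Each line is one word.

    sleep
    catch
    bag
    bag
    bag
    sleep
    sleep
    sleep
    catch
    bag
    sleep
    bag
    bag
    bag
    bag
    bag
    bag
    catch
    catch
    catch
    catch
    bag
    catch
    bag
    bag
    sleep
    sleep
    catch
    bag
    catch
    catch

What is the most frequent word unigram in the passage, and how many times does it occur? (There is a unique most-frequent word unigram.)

Unigram frequencies (highest first):
  bag: 14
  catch: 10
  sleep: 7

"bag", 14 times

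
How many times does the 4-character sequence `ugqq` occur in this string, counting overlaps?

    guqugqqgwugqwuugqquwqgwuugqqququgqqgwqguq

4

Sliding a length-4 window over the 41 characters (38 positions):
  position 4–7: ugqq
  position 15–18: ugqq
  position 25–28: ugqq
  position 32–35: ugqq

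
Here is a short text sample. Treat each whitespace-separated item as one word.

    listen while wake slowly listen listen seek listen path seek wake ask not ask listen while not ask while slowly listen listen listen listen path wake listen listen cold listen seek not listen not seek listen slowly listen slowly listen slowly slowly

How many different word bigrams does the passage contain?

27

42 tokens → 41 bigram windows in total.
Repeated bigrams (each contributes count−1 duplicates):
  listen listen: 5
  slowly listen: 4
  listen slowly: 3
  listen path: 2
  listen seek: 2
  listen while: 2
  not ask: 2
  seek listen: 2
14 duplicate windows → 41 − 14 = 27 distinct.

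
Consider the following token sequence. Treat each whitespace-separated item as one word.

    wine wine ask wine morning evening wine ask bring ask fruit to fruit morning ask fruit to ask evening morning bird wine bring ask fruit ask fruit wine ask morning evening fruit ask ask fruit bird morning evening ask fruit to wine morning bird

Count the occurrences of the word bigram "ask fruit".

6

Scanning the 43 overlapping bigram windows for "ask fruit":
  position 10–11: ask fruit
  position 15–16: ask fruit
  position 24–25: ask fruit
  position 26–27: ask fruit
  position 34–35: ask fruit
  position 39–40: ask fruit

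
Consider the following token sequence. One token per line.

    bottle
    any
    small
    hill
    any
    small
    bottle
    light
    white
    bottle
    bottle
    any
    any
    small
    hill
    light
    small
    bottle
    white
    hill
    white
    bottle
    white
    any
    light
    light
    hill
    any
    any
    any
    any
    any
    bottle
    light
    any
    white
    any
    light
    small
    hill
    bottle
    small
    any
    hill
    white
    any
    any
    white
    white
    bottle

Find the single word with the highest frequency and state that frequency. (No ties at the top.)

Unigram frequencies (highest first):
  any: 15
  bottle: 9
  white: 8
  small: 6
  hill: 6
  light: 6

"any", 15 times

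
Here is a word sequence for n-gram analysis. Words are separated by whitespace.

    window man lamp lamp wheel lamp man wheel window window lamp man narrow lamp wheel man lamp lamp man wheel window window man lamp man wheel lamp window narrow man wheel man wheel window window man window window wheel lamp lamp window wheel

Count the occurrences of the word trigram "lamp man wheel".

Scanning the 41 overlapping trigram windows for "lamp man wheel":
  position 6–8: lamp man wheel
  position 18–20: lamp man wheel
  position 24–26: lamp man wheel

3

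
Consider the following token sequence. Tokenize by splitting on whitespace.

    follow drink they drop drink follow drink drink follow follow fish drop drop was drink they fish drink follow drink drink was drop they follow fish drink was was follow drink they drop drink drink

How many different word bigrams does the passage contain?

35 tokens → 34 bigram windows in total.
Repeated bigrams (each contributes count−1 duplicates):
  follow drink: 4
  drink drink: 3
  drink follow: 3
  drink they: 3
  drink was: 2
  drop drink: 2
  fish drink: 2
  follow fish: 2
  … (1 more repeated)
14 duplicate windows → 34 − 14 = 20 distinct.

20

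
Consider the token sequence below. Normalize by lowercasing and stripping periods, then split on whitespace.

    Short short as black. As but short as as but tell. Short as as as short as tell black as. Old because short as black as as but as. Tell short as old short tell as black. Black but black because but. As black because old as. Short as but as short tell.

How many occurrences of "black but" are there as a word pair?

1

Scanning the 52 overlapping bigram windows for "black but":
  position 38–39: black but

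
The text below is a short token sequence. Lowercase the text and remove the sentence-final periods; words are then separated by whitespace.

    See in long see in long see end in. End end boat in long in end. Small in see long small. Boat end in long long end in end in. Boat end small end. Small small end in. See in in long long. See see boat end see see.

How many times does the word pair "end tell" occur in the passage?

Scanning the 48 overlapping bigram windows for "end tell":
  (none found)

0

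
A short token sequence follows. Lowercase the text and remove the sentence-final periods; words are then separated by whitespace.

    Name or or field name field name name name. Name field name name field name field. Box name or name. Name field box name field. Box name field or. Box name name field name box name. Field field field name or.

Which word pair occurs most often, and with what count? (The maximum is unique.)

Bigram frequencies (highest first):
  name field: 9
  field name: 6
  name name: 6
  box name: 5
  name or: 3
  field box: 3
  … (7 more, each ≤ 2)

"name field", 9 times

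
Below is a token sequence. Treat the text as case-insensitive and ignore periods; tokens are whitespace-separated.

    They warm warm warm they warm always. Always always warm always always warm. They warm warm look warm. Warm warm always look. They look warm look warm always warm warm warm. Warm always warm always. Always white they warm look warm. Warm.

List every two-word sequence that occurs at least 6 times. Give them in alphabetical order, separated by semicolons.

warm always; warm warm

Bigram counts meeting the condition (at least 6 times):
  warm always: 6
  warm warm: 9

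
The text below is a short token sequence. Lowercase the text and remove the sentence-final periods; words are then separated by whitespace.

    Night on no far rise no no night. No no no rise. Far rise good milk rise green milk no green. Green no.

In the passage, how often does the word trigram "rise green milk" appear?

1

Scanning the 21 overlapping trigram windows for "rise green milk":
  position 17–19: rise green milk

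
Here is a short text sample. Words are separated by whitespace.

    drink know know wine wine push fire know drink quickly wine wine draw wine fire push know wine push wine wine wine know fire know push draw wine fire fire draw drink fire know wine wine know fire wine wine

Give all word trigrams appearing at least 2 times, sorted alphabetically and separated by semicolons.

draw wine fire; know wine wine; wine know fire; wine wine know

Trigram counts meeting the condition (at least 2 times):
  draw wine fire: 2
  know wine wine: 2
  wine know fire: 2
  wine wine know: 2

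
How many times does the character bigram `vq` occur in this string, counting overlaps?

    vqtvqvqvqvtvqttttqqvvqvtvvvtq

Sliding a length-2 window over the 29 characters (28 positions):
  position 1–2: vq
  position 4–5: vq
  position 6–7: vq
  position 8–9: vq
  position 12–13: vq
  position 21–22: vq

6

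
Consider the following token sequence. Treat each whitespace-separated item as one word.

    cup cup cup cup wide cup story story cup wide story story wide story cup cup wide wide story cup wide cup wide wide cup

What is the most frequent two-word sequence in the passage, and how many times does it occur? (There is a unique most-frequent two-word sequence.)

Bigram frequencies (highest first):
  cup wide: 5
  cup cup: 4
  wide cup: 3
  story cup: 3
  wide story: 3
  story story: 2
  … (3 more, each ≤ 2)

"cup wide", 5 times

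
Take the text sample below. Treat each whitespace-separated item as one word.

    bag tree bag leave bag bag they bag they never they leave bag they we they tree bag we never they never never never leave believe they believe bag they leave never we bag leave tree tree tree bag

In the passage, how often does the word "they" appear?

Scanning the 39 tokens for "they":
  position 7: they
  position 9: they
  position 11: they
  position 14: they
  position 16: they
  position 21: they
  position 27: they
  position 30: they

8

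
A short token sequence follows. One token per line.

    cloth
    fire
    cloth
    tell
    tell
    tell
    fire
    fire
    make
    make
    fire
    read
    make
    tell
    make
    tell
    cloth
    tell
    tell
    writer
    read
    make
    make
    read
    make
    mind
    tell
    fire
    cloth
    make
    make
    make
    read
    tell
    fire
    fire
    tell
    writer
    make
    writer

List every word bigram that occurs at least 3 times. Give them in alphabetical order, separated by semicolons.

make make; read make; tell fire; tell tell

Bigram counts meeting the condition (at least 3 times):
  make make: 4
  read make: 3
  tell fire: 3
  tell tell: 3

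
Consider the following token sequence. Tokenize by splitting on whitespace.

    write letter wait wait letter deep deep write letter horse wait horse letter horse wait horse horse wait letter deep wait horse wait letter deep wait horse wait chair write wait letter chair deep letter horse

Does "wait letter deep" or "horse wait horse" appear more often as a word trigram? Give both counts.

"wait letter deep" (3 vs 2)

"wait letter deep": 3 occurrences
"horse wait horse": 2 occurrences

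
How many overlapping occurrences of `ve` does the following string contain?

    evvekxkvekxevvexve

Sliding a length-2 window over the 18 characters (17 positions):
  position 3–4: ve
  position 8–9: ve
  position 14–15: ve
  position 17–18: ve

4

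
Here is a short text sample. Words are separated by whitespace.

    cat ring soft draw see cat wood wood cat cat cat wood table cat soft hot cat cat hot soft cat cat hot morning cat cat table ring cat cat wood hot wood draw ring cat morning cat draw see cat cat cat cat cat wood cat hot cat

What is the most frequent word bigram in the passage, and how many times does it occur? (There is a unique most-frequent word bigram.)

"cat cat", 10 times

Bigram frequencies (highest first):
  cat cat: 10
  cat wood: 4
  cat hot: 3
  draw see: 2
  see cat: 2
  wood cat: 2
  … (22 more, each ≤ 2)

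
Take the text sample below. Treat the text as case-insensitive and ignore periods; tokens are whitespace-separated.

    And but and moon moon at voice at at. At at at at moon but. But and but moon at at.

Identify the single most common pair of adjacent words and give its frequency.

Bigram frequencies (highest first):
  at at: 6
  and but: 2
  but and: 2
  moon at: 2
  and moon: 1
  moon moon: 1
  … (6 more, each ≤ 1)

"at at", 6 times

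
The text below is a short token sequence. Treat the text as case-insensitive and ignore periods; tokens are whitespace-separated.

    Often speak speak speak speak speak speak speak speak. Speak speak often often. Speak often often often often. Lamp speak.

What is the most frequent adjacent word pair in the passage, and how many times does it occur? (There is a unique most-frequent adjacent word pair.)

"speak speak", 9 times

Bigram frequencies (highest first):
  speak speak: 9
  often often: 4
  often speak: 2
  speak often: 2
  often lamp: 1
  lamp speak: 1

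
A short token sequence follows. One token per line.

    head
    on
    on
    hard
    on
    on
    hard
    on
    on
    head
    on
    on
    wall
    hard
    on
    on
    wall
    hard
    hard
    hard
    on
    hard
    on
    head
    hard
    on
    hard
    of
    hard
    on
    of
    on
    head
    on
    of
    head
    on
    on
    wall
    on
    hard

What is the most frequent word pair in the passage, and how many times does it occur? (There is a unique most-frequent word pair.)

"hard on", 7 times

Bigram frequencies (highest first):
  hard on: 7
  on on: 6
  on hard: 5
  head on: 4
  on head: 3
  on wall: 3
  … (9 more, each ≤ 2)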